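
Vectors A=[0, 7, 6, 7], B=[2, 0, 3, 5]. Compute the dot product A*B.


Dot product = sum of element-wise products
A[0]*B[0] = 0*2 = 0
A[1]*B[1] = 7*0 = 0
A[2]*B[2] = 6*3 = 18
A[3]*B[3] = 7*5 = 35
Sum = 0 + 0 + 18 + 35 = 53

53


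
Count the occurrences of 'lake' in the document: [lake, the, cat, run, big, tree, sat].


Document has 7 words
Scanning for 'lake':
Found at positions: [0]
Count = 1

1


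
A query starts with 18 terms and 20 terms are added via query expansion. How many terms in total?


Original terms: 18
Expansion terms: 20
Total = 18 + 20 = 38

38


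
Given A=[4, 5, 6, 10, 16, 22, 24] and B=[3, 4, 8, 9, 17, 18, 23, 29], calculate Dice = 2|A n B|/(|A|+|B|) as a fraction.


A intersect B = [4]
|A intersect B| = 1
|A| = 7, |B| = 8
Dice = 2*1 / (7+8)
= 2 / 15 = 2/15

2/15


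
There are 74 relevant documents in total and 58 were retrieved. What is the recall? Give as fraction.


Recall = retrieved_relevant / total_relevant
= 58 / 74
= 58 / (58 + 16)
= 29/37

29/37


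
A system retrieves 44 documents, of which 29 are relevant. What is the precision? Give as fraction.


Precision = relevant_retrieved / total_retrieved
= 29 / 44
= 29 / (29 + 15)
= 29/44

29/44


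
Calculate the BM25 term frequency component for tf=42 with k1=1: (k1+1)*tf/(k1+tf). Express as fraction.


BM25 TF component = (k1+1)*tf / (k1+tf)
k1 = 1, tf = 42
Numerator = (1+1)*42 = 84
Denominator = 1 + 42 = 43
= 84/43 = 84/43

84/43


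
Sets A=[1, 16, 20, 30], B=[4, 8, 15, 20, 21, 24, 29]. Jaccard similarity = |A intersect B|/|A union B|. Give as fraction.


A intersect B = [20]
|A intersect B| = 1
A union B = [1, 4, 8, 15, 16, 20, 21, 24, 29, 30]
|A union B| = 10
Jaccard = 1/10 = 1/10

1/10


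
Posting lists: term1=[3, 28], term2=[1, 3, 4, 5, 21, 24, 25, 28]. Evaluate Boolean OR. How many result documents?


Boolean OR: find union of posting lists
term1 docs: [3, 28]
term2 docs: [1, 3, 4, 5, 21, 24, 25, 28]
Union: [1, 3, 4, 5, 21, 24, 25, 28]
|union| = 8

8


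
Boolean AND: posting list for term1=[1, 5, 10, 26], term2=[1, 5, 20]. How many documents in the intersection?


Boolean AND: find intersection of posting lists
term1 docs: [1, 5, 10, 26]
term2 docs: [1, 5, 20]
Intersection: [1, 5]
|intersection| = 2

2


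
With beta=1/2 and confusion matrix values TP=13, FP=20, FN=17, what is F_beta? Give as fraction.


P = TP/(TP+FP) = 13/33 = 13/33
R = TP/(TP+FN) = 13/30 = 13/30
beta^2 = 1/2^2 = 1/4
(1 + beta^2) = 5/4
Numerator = (1+beta^2)*P*R = 169/792
Denominator = beta^2*P + R = 13/132 + 13/30 = 117/220
F_beta = 65/162

65/162


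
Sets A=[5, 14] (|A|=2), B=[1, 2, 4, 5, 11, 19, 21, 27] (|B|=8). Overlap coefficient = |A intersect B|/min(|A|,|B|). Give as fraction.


A intersect B = [5]
|A intersect B| = 1
min(|A|, |B|) = min(2, 8) = 2
Overlap = 1 / 2 = 1/2

1/2


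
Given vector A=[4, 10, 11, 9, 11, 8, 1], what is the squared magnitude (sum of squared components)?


|A|^2 = sum of squared components
A[0]^2 = 4^2 = 16
A[1]^2 = 10^2 = 100
A[2]^2 = 11^2 = 121
A[3]^2 = 9^2 = 81
A[4]^2 = 11^2 = 121
A[5]^2 = 8^2 = 64
A[6]^2 = 1^2 = 1
Sum = 16 + 100 + 121 + 81 + 121 + 64 + 1 = 504

504


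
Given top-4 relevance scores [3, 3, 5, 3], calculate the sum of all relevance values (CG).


Cumulative Gain = sum of relevance scores
Position 1: rel=3, running sum=3
Position 2: rel=3, running sum=6
Position 3: rel=5, running sum=11
Position 4: rel=3, running sum=14
CG = 14

14


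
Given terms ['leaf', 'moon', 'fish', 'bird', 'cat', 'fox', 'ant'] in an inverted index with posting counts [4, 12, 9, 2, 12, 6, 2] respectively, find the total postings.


Summing posting list sizes:
'leaf': 4 postings
'moon': 12 postings
'fish': 9 postings
'bird': 2 postings
'cat': 12 postings
'fox': 6 postings
'ant': 2 postings
Total = 4 + 12 + 9 + 2 + 12 + 6 + 2 = 47

47


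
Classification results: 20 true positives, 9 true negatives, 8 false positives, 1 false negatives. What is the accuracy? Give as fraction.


Accuracy = (TP + TN) / (TP + TN + FP + FN)
TP + TN = 20 + 9 = 29
Total = 20 + 9 + 8 + 1 = 38
Accuracy = 29 / 38 = 29/38

29/38


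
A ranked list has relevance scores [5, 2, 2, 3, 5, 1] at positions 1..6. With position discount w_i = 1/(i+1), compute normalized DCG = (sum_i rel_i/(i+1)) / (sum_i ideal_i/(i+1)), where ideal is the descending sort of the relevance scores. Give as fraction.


Position discount weights w_i = 1/(i+1) for i=1..6:
Weights = [1/2, 1/3, 1/4, 1/5, 1/6, 1/7]
Actual relevance: [5, 2, 2, 3, 5, 1]
DCG = 5/2 + 2/3 + 2/4 + 3/5 + 5/6 + 1/7 = 367/70
Ideal relevance (sorted desc): [5, 5, 3, 2, 2, 1]
Ideal DCG = 5/2 + 5/3 + 3/4 + 2/5 + 2/6 + 1/7 = 811/140
nDCG = DCG / ideal_DCG = 367/70 / 811/140 = 734/811

734/811


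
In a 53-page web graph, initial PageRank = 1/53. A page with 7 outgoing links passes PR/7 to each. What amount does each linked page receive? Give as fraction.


Initial PR = 1/53 = 1/53
Outlinks = 7
Contribution per link = PR / outlinks
= 1/53 / 7
= 1/371

1/371


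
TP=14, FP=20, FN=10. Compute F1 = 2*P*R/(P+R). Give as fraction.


F1 = 2 * P * R / (P + R)
P = TP/(TP+FP) = 14/34 = 7/17
R = TP/(TP+FN) = 14/24 = 7/12
2 * P * R = 2 * 7/17 * 7/12 = 49/102
P + R = 7/17 + 7/12 = 203/204
F1 = 49/102 / 203/204 = 14/29

14/29


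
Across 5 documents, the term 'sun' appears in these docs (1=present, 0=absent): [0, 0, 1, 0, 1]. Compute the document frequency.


Checking each document for 'sun':
Doc 1: absent
Doc 2: absent
Doc 3: present
Doc 4: absent
Doc 5: present
df = sum of presences = 0 + 0 + 1 + 0 + 1 = 2

2


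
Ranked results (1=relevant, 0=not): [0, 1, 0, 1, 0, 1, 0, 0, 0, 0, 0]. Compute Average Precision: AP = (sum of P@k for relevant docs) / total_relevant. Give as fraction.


Computing P@k for each relevant position:
Position 1: not relevant
Position 2: relevant, P@2 = 1/2 = 1/2
Position 3: not relevant
Position 4: relevant, P@4 = 2/4 = 1/2
Position 5: not relevant
Position 6: relevant, P@6 = 3/6 = 1/2
Position 7: not relevant
Position 8: not relevant
Position 9: not relevant
Position 10: not relevant
Position 11: not relevant
Sum of P@k = 1/2 + 1/2 + 1/2 = 3/2
AP = 3/2 / 3 = 1/2

1/2


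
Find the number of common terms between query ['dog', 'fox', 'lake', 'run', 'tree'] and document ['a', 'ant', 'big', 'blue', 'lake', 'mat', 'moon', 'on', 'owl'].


Query terms: ['dog', 'fox', 'lake', 'run', 'tree']
Document terms: ['a', 'ant', 'big', 'blue', 'lake', 'mat', 'moon', 'on', 'owl']
Common terms: ['lake']
Overlap count = 1

1


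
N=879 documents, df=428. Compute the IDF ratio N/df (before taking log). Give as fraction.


IDF ratio = N / df
= 879 / 428
= 879/428

879/428


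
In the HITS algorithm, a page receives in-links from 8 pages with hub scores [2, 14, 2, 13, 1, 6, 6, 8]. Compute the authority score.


Authority = sum of hub scores of in-linkers
In-link 1: hub score = 2
In-link 2: hub score = 14
In-link 3: hub score = 2
In-link 4: hub score = 13
In-link 5: hub score = 1
In-link 6: hub score = 6
In-link 7: hub score = 6
In-link 8: hub score = 8
Authority = 2 + 14 + 2 + 13 + 1 + 6 + 6 + 8 = 52

52


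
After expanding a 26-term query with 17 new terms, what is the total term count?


Original terms: 26
Expansion terms: 17
Total = 26 + 17 = 43

43


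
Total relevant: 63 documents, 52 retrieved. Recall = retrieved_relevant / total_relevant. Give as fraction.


Recall = retrieved_relevant / total_relevant
= 52 / 63
= 52 / (52 + 11)
= 52/63

52/63


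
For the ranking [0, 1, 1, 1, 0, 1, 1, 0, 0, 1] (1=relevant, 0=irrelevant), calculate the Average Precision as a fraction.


Computing P@k for each relevant position:
Position 1: not relevant
Position 2: relevant, P@2 = 1/2 = 1/2
Position 3: relevant, P@3 = 2/3 = 2/3
Position 4: relevant, P@4 = 3/4 = 3/4
Position 5: not relevant
Position 6: relevant, P@6 = 4/6 = 2/3
Position 7: relevant, P@7 = 5/7 = 5/7
Position 8: not relevant
Position 9: not relevant
Position 10: relevant, P@10 = 6/10 = 3/5
Sum of P@k = 1/2 + 2/3 + 3/4 + 2/3 + 5/7 + 3/5 = 1637/420
AP = 1637/420 / 6 = 1637/2520

1637/2520


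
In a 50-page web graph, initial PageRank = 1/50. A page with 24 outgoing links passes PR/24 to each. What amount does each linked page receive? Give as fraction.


Initial PR = 1/50 = 1/50
Outlinks = 24
Contribution per link = PR / outlinks
= 1/50 / 24
= 1/1200

1/1200


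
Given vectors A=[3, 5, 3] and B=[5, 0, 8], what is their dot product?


Dot product = sum of element-wise products
A[0]*B[0] = 3*5 = 15
A[1]*B[1] = 5*0 = 0
A[2]*B[2] = 3*8 = 24
Sum = 15 + 0 + 24 = 39

39


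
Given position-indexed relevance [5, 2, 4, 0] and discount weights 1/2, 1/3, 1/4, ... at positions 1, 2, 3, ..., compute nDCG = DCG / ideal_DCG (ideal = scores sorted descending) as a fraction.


Position discount weights w_i = 1/(i+1) for i=1..4:
Weights = [1/2, 1/3, 1/4, 1/5]
Actual relevance: [5, 2, 4, 0]
DCG = 5/2 + 2/3 + 4/4 + 0/5 = 25/6
Ideal relevance (sorted desc): [5, 4, 2, 0]
Ideal DCG = 5/2 + 4/3 + 2/4 + 0/5 = 13/3
nDCG = DCG / ideal_DCG = 25/6 / 13/3 = 25/26

25/26


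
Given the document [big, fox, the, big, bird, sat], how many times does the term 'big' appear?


Document has 6 words
Scanning for 'big':
Found at positions: [0, 3]
Count = 2

2


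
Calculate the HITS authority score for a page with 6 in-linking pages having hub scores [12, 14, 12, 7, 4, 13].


Authority = sum of hub scores of in-linkers
In-link 1: hub score = 12
In-link 2: hub score = 14
In-link 3: hub score = 12
In-link 4: hub score = 7
In-link 5: hub score = 4
In-link 6: hub score = 13
Authority = 12 + 14 + 12 + 7 + 4 + 13 = 62

62


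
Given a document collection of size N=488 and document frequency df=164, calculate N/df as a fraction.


IDF ratio = N / df
= 488 / 164
= 122/41

122/41


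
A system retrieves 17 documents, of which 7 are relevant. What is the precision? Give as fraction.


Precision = relevant_retrieved / total_retrieved
= 7 / 17
= 7 / (7 + 10)
= 7/17

7/17


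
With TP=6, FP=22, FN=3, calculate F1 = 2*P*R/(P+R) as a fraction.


F1 = 2 * P * R / (P + R)
P = TP/(TP+FP) = 6/28 = 3/14
R = TP/(TP+FN) = 6/9 = 2/3
2 * P * R = 2 * 3/14 * 2/3 = 2/7
P + R = 3/14 + 2/3 = 37/42
F1 = 2/7 / 37/42 = 12/37

12/37


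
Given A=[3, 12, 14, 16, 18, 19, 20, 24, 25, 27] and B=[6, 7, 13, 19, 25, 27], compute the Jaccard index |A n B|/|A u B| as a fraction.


A intersect B = [19, 25, 27]
|A intersect B| = 3
A union B = [3, 6, 7, 12, 13, 14, 16, 18, 19, 20, 24, 25, 27]
|A union B| = 13
Jaccard = 3/13 = 3/13

3/13


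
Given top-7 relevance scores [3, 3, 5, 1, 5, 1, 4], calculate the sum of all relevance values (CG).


Cumulative Gain = sum of relevance scores
Position 1: rel=3, running sum=3
Position 2: rel=3, running sum=6
Position 3: rel=5, running sum=11
Position 4: rel=1, running sum=12
Position 5: rel=5, running sum=17
Position 6: rel=1, running sum=18
Position 7: rel=4, running sum=22
CG = 22

22


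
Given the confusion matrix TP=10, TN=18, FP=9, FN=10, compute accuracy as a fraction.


Accuracy = (TP + TN) / (TP + TN + FP + FN)
TP + TN = 10 + 18 = 28
Total = 10 + 18 + 9 + 10 = 47
Accuracy = 28 / 47 = 28/47

28/47


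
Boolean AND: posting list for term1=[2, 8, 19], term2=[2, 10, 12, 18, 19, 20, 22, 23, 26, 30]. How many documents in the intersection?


Boolean AND: find intersection of posting lists
term1 docs: [2, 8, 19]
term2 docs: [2, 10, 12, 18, 19, 20, 22, 23, 26, 30]
Intersection: [2, 19]
|intersection| = 2

2


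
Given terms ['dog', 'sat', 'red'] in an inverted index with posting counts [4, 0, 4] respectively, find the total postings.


Summing posting list sizes:
'dog': 4 postings
'sat': 0 postings
'red': 4 postings
Total = 4 + 0 + 4 = 8

8


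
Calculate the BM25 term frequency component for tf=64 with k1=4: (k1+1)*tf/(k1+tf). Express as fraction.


BM25 TF component = (k1+1)*tf / (k1+tf)
k1 = 4, tf = 64
Numerator = (4+1)*64 = 320
Denominator = 4 + 64 = 68
= 320/68 = 80/17

80/17


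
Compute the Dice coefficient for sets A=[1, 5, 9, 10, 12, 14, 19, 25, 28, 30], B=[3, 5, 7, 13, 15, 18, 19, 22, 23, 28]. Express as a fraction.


A intersect B = [5, 19, 28]
|A intersect B| = 3
|A| = 10, |B| = 10
Dice = 2*3 / (10+10)
= 6 / 20 = 3/10

3/10


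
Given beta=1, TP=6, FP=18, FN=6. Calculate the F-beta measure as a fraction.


P = TP/(TP+FP) = 6/24 = 1/4
R = TP/(TP+FN) = 6/12 = 1/2
beta^2 = 1^2 = 1
(1 + beta^2) = 2
Numerator = (1+beta^2)*P*R = 1/4
Denominator = beta^2*P + R = 1/4 + 1/2 = 3/4
F_beta = 1/3

1/3


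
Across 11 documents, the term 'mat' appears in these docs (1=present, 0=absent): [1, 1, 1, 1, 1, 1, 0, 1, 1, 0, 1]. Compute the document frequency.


Checking each document for 'mat':
Doc 1: present
Doc 2: present
Doc 3: present
Doc 4: present
Doc 5: present
Doc 6: present
Doc 7: absent
Doc 8: present
Doc 9: present
Doc 10: absent
Doc 11: present
df = sum of presences = 1 + 1 + 1 + 1 + 1 + 1 + 0 + 1 + 1 + 0 + 1 = 9

9


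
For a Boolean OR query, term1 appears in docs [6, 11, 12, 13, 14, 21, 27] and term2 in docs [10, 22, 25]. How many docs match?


Boolean OR: find union of posting lists
term1 docs: [6, 11, 12, 13, 14, 21, 27]
term2 docs: [10, 22, 25]
Union: [6, 10, 11, 12, 13, 14, 21, 22, 25, 27]
|union| = 10

10


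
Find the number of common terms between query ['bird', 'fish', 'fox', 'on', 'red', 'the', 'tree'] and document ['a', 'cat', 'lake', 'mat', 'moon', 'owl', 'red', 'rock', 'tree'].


Query terms: ['bird', 'fish', 'fox', 'on', 'red', 'the', 'tree']
Document terms: ['a', 'cat', 'lake', 'mat', 'moon', 'owl', 'red', 'rock', 'tree']
Common terms: ['red', 'tree']
Overlap count = 2

2


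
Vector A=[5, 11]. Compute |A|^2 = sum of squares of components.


|A|^2 = sum of squared components
A[0]^2 = 5^2 = 25
A[1]^2 = 11^2 = 121
Sum = 25 + 121 = 146

146


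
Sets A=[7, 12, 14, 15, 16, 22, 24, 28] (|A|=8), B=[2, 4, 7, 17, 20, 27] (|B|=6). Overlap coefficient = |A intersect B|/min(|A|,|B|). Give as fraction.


A intersect B = [7]
|A intersect B| = 1
min(|A|, |B|) = min(8, 6) = 6
Overlap = 1 / 6 = 1/6

1/6


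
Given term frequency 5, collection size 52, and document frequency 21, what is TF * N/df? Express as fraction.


TF * (N/df)
= 5 * (52/21)
= 5 * 52/21
= 260/21

260/21


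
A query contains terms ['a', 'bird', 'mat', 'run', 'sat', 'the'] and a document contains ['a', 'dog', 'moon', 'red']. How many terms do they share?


Query terms: ['a', 'bird', 'mat', 'run', 'sat', 'the']
Document terms: ['a', 'dog', 'moon', 'red']
Common terms: ['a']
Overlap count = 1

1


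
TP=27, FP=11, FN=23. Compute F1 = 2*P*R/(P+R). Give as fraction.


F1 = 2 * P * R / (P + R)
P = TP/(TP+FP) = 27/38 = 27/38
R = TP/(TP+FN) = 27/50 = 27/50
2 * P * R = 2 * 27/38 * 27/50 = 729/950
P + R = 27/38 + 27/50 = 594/475
F1 = 729/950 / 594/475 = 27/44

27/44


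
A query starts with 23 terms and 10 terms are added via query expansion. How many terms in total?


Original terms: 23
Expansion terms: 10
Total = 23 + 10 = 33

33


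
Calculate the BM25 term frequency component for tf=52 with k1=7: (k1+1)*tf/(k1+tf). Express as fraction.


BM25 TF component = (k1+1)*tf / (k1+tf)
k1 = 7, tf = 52
Numerator = (7+1)*52 = 416
Denominator = 7 + 52 = 59
= 416/59 = 416/59

416/59


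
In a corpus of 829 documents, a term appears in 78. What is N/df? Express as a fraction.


IDF ratio = N / df
= 829 / 78
= 829/78

829/78


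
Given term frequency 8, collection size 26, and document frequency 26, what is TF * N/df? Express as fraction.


TF * (N/df)
= 8 * (26/26)
= 8 * 1
= 8

8


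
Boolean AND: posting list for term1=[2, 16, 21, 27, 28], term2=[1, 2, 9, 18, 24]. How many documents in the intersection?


Boolean AND: find intersection of posting lists
term1 docs: [2, 16, 21, 27, 28]
term2 docs: [1, 2, 9, 18, 24]
Intersection: [2]
|intersection| = 1

1


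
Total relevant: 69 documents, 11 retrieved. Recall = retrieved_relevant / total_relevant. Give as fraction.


Recall = retrieved_relevant / total_relevant
= 11 / 69
= 11 / (11 + 58)
= 11/69

11/69


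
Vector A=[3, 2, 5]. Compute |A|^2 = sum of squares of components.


|A|^2 = sum of squared components
A[0]^2 = 3^2 = 9
A[1]^2 = 2^2 = 4
A[2]^2 = 5^2 = 25
Sum = 9 + 4 + 25 = 38

38


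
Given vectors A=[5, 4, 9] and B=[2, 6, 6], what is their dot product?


Dot product = sum of element-wise products
A[0]*B[0] = 5*2 = 10
A[1]*B[1] = 4*6 = 24
A[2]*B[2] = 9*6 = 54
Sum = 10 + 24 + 54 = 88

88


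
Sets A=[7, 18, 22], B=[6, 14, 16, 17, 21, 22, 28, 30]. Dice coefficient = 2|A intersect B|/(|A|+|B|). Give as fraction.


A intersect B = [22]
|A intersect B| = 1
|A| = 3, |B| = 8
Dice = 2*1 / (3+8)
= 2 / 11 = 2/11

2/11


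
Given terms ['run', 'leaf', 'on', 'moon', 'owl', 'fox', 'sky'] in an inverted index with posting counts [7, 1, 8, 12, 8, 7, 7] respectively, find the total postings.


Summing posting list sizes:
'run': 7 postings
'leaf': 1 postings
'on': 8 postings
'moon': 12 postings
'owl': 8 postings
'fox': 7 postings
'sky': 7 postings
Total = 7 + 1 + 8 + 12 + 8 + 7 + 7 = 50

50


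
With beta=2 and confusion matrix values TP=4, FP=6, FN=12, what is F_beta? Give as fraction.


P = TP/(TP+FP) = 4/10 = 2/5
R = TP/(TP+FN) = 4/16 = 1/4
beta^2 = 2^2 = 4
(1 + beta^2) = 5
Numerator = (1+beta^2)*P*R = 1/2
Denominator = beta^2*P + R = 8/5 + 1/4 = 37/20
F_beta = 10/37

10/37


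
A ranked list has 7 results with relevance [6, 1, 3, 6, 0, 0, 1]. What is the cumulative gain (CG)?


Cumulative Gain = sum of relevance scores
Position 1: rel=6, running sum=6
Position 2: rel=1, running sum=7
Position 3: rel=3, running sum=10
Position 4: rel=6, running sum=16
Position 5: rel=0, running sum=16
Position 6: rel=0, running sum=16
Position 7: rel=1, running sum=17
CG = 17

17


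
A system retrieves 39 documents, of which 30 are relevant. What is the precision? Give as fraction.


Precision = relevant_retrieved / total_retrieved
= 30 / 39
= 30 / (30 + 9)
= 10/13

10/13


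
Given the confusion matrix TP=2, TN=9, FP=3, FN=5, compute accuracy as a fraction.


Accuracy = (TP + TN) / (TP + TN + FP + FN)
TP + TN = 2 + 9 = 11
Total = 2 + 9 + 3 + 5 = 19
Accuracy = 11 / 19 = 11/19

11/19


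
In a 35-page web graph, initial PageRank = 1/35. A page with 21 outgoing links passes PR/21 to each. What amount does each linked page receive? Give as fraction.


Initial PR = 1/35 = 1/35
Outlinks = 21
Contribution per link = PR / outlinks
= 1/35 / 21
= 1/735

1/735


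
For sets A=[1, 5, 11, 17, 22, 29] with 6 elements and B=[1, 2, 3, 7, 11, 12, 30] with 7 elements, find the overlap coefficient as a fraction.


A intersect B = [1, 11]
|A intersect B| = 2
min(|A|, |B|) = min(6, 7) = 6
Overlap = 2 / 6 = 1/3

1/3


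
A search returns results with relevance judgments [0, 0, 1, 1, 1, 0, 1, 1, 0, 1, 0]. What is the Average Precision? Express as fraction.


Computing P@k for each relevant position:
Position 1: not relevant
Position 2: not relevant
Position 3: relevant, P@3 = 1/3 = 1/3
Position 4: relevant, P@4 = 2/4 = 1/2
Position 5: relevant, P@5 = 3/5 = 3/5
Position 6: not relevant
Position 7: relevant, P@7 = 4/7 = 4/7
Position 8: relevant, P@8 = 5/8 = 5/8
Position 9: not relevant
Position 10: relevant, P@10 = 6/10 = 3/5
Position 11: not relevant
Sum of P@k = 1/3 + 1/2 + 3/5 + 4/7 + 5/8 + 3/5 = 2713/840
AP = 2713/840 / 6 = 2713/5040

2713/5040


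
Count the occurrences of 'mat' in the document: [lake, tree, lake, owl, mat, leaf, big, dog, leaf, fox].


Document has 10 words
Scanning for 'mat':
Found at positions: [4]
Count = 1

1


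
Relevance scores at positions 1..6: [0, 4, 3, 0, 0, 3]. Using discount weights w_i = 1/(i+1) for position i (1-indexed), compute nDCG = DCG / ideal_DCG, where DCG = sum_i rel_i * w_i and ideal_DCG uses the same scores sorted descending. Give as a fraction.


Position discount weights w_i = 1/(i+1) for i=1..6:
Weights = [1/2, 1/3, 1/4, 1/5, 1/6, 1/7]
Actual relevance: [0, 4, 3, 0, 0, 3]
DCG = 0/2 + 4/3 + 3/4 + 0/5 + 0/6 + 3/7 = 211/84
Ideal relevance (sorted desc): [4, 3, 3, 0, 0, 0]
Ideal DCG = 4/2 + 3/3 + 3/4 + 0/5 + 0/6 + 0/7 = 15/4
nDCG = DCG / ideal_DCG = 211/84 / 15/4 = 211/315

211/315


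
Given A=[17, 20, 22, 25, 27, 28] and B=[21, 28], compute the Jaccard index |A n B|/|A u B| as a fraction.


A intersect B = [28]
|A intersect B| = 1
A union B = [17, 20, 21, 22, 25, 27, 28]
|A union B| = 7
Jaccard = 1/7 = 1/7

1/7


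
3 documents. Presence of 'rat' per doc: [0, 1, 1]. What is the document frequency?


Checking each document for 'rat':
Doc 1: absent
Doc 2: present
Doc 3: present
df = sum of presences = 0 + 1 + 1 = 2

2


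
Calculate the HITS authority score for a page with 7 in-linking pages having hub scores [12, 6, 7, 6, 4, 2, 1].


Authority = sum of hub scores of in-linkers
In-link 1: hub score = 12
In-link 2: hub score = 6
In-link 3: hub score = 7
In-link 4: hub score = 6
In-link 5: hub score = 4
In-link 6: hub score = 2
In-link 7: hub score = 1
Authority = 12 + 6 + 7 + 6 + 4 + 2 + 1 = 38

38


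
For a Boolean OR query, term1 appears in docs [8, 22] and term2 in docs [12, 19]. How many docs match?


Boolean OR: find union of posting lists
term1 docs: [8, 22]
term2 docs: [12, 19]
Union: [8, 12, 19, 22]
|union| = 4

4


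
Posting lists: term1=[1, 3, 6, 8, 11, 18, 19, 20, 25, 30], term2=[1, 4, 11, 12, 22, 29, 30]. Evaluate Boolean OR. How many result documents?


Boolean OR: find union of posting lists
term1 docs: [1, 3, 6, 8, 11, 18, 19, 20, 25, 30]
term2 docs: [1, 4, 11, 12, 22, 29, 30]
Union: [1, 3, 4, 6, 8, 11, 12, 18, 19, 20, 22, 25, 29, 30]
|union| = 14

14


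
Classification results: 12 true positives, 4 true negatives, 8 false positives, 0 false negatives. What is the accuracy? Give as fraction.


Accuracy = (TP + TN) / (TP + TN + FP + FN)
TP + TN = 12 + 4 = 16
Total = 12 + 4 + 8 + 0 = 24
Accuracy = 16 / 24 = 2/3

2/3


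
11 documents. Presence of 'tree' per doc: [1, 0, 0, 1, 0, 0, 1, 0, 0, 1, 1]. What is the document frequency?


Checking each document for 'tree':
Doc 1: present
Doc 2: absent
Doc 3: absent
Doc 4: present
Doc 5: absent
Doc 6: absent
Doc 7: present
Doc 8: absent
Doc 9: absent
Doc 10: present
Doc 11: present
df = sum of presences = 1 + 0 + 0 + 1 + 0 + 0 + 1 + 0 + 0 + 1 + 1 = 5

5


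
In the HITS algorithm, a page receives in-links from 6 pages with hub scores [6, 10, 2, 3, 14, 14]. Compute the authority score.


Authority = sum of hub scores of in-linkers
In-link 1: hub score = 6
In-link 2: hub score = 10
In-link 3: hub score = 2
In-link 4: hub score = 3
In-link 5: hub score = 14
In-link 6: hub score = 14
Authority = 6 + 10 + 2 + 3 + 14 + 14 = 49

49


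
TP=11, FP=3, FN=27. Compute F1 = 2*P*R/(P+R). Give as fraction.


F1 = 2 * P * R / (P + R)
P = TP/(TP+FP) = 11/14 = 11/14
R = TP/(TP+FN) = 11/38 = 11/38
2 * P * R = 2 * 11/14 * 11/38 = 121/266
P + R = 11/14 + 11/38 = 143/133
F1 = 121/266 / 143/133 = 11/26

11/26


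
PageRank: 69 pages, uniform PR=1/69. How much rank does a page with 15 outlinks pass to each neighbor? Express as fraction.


Initial PR = 1/69 = 1/69
Outlinks = 15
Contribution per link = PR / outlinks
= 1/69 / 15
= 1/1035

1/1035


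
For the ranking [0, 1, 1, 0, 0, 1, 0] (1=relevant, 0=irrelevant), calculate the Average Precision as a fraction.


Computing P@k for each relevant position:
Position 1: not relevant
Position 2: relevant, P@2 = 1/2 = 1/2
Position 3: relevant, P@3 = 2/3 = 2/3
Position 4: not relevant
Position 5: not relevant
Position 6: relevant, P@6 = 3/6 = 1/2
Position 7: not relevant
Sum of P@k = 1/2 + 2/3 + 1/2 = 5/3
AP = 5/3 / 3 = 5/9

5/9


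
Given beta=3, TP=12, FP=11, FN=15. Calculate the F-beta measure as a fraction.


P = TP/(TP+FP) = 12/23 = 12/23
R = TP/(TP+FN) = 12/27 = 4/9
beta^2 = 3^2 = 9
(1 + beta^2) = 10
Numerator = (1+beta^2)*P*R = 160/69
Denominator = beta^2*P + R = 108/23 + 4/9 = 1064/207
F_beta = 60/133

60/133


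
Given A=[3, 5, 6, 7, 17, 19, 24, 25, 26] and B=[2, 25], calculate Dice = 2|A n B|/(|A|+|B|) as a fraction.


A intersect B = [25]
|A intersect B| = 1
|A| = 9, |B| = 2
Dice = 2*1 / (9+2)
= 2 / 11 = 2/11

2/11


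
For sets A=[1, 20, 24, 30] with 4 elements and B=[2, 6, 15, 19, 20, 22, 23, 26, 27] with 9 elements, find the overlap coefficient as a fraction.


A intersect B = [20]
|A intersect B| = 1
min(|A|, |B|) = min(4, 9) = 4
Overlap = 1 / 4 = 1/4

1/4


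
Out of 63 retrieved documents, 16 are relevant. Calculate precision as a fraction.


Precision = relevant_retrieved / total_retrieved
= 16 / 63
= 16 / (16 + 47)
= 16/63

16/63


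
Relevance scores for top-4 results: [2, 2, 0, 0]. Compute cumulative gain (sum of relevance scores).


Cumulative Gain = sum of relevance scores
Position 1: rel=2, running sum=2
Position 2: rel=2, running sum=4
Position 3: rel=0, running sum=4
Position 4: rel=0, running sum=4
CG = 4

4


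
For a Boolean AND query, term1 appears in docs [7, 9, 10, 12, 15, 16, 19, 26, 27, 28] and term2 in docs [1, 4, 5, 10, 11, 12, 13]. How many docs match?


Boolean AND: find intersection of posting lists
term1 docs: [7, 9, 10, 12, 15, 16, 19, 26, 27, 28]
term2 docs: [1, 4, 5, 10, 11, 12, 13]
Intersection: [10, 12]
|intersection| = 2

2


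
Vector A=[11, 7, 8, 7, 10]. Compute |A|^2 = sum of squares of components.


|A|^2 = sum of squared components
A[0]^2 = 11^2 = 121
A[1]^2 = 7^2 = 49
A[2]^2 = 8^2 = 64
A[3]^2 = 7^2 = 49
A[4]^2 = 10^2 = 100
Sum = 121 + 49 + 64 + 49 + 100 = 383

383


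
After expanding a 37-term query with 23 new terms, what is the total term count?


Original terms: 37
Expansion terms: 23
Total = 37 + 23 = 60

60


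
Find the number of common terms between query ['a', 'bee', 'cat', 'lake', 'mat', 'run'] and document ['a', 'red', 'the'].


Query terms: ['a', 'bee', 'cat', 'lake', 'mat', 'run']
Document terms: ['a', 'red', 'the']
Common terms: ['a']
Overlap count = 1

1


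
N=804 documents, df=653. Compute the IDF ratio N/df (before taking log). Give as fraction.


IDF ratio = N / df
= 804 / 653
= 804/653

804/653


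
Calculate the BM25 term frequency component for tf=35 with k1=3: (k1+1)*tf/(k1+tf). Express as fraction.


BM25 TF component = (k1+1)*tf / (k1+tf)
k1 = 3, tf = 35
Numerator = (3+1)*35 = 140
Denominator = 3 + 35 = 38
= 140/38 = 70/19

70/19


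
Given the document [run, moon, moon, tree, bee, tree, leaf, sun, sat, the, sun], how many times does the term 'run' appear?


Document has 11 words
Scanning for 'run':
Found at positions: [0]
Count = 1

1


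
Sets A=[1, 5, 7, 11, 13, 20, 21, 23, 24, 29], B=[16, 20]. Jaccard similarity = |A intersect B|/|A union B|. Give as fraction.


A intersect B = [20]
|A intersect B| = 1
A union B = [1, 5, 7, 11, 13, 16, 20, 21, 23, 24, 29]
|A union B| = 11
Jaccard = 1/11 = 1/11

1/11


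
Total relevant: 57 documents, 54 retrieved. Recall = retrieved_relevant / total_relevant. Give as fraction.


Recall = retrieved_relevant / total_relevant
= 54 / 57
= 54 / (54 + 3)
= 18/19

18/19


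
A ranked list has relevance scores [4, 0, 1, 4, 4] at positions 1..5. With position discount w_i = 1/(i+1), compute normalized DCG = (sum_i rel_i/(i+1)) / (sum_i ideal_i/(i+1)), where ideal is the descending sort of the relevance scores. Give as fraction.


Position discount weights w_i = 1/(i+1) for i=1..5:
Weights = [1/2, 1/3, 1/4, 1/5, 1/6]
Actual relevance: [4, 0, 1, 4, 4]
DCG = 4/2 + 0/3 + 1/4 + 4/5 + 4/6 = 223/60
Ideal relevance (sorted desc): [4, 4, 4, 1, 0]
Ideal DCG = 4/2 + 4/3 + 4/4 + 1/5 + 0/6 = 68/15
nDCG = DCG / ideal_DCG = 223/60 / 68/15 = 223/272

223/272


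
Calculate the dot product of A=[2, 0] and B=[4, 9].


Dot product = sum of element-wise products
A[0]*B[0] = 2*4 = 8
A[1]*B[1] = 0*9 = 0
Sum = 8 + 0 = 8

8


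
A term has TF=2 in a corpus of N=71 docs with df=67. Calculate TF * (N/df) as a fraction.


TF * (N/df)
= 2 * (71/67)
= 2 * 71/67
= 142/67

142/67


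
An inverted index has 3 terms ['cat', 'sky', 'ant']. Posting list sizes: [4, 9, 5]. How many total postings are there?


Summing posting list sizes:
'cat': 4 postings
'sky': 9 postings
'ant': 5 postings
Total = 4 + 9 + 5 = 18

18


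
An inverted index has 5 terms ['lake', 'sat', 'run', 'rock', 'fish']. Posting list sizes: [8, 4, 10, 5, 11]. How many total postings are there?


Summing posting list sizes:
'lake': 8 postings
'sat': 4 postings
'run': 10 postings
'rock': 5 postings
'fish': 11 postings
Total = 8 + 4 + 10 + 5 + 11 = 38

38


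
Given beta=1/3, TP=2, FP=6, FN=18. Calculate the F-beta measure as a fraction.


P = TP/(TP+FP) = 2/8 = 1/4
R = TP/(TP+FN) = 2/20 = 1/10
beta^2 = 1/3^2 = 1/9
(1 + beta^2) = 10/9
Numerator = (1+beta^2)*P*R = 1/36
Denominator = beta^2*P + R = 1/36 + 1/10 = 23/180
F_beta = 5/23

5/23


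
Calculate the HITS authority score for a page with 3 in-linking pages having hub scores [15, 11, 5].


Authority = sum of hub scores of in-linkers
In-link 1: hub score = 15
In-link 2: hub score = 11
In-link 3: hub score = 5
Authority = 15 + 11 + 5 = 31

31


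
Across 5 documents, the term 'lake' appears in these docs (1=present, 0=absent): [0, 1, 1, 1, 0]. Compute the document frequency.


Checking each document for 'lake':
Doc 1: absent
Doc 2: present
Doc 3: present
Doc 4: present
Doc 5: absent
df = sum of presences = 0 + 1 + 1 + 1 + 0 = 3

3


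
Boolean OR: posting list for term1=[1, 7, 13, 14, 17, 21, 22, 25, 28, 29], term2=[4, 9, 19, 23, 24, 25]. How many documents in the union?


Boolean OR: find union of posting lists
term1 docs: [1, 7, 13, 14, 17, 21, 22, 25, 28, 29]
term2 docs: [4, 9, 19, 23, 24, 25]
Union: [1, 4, 7, 9, 13, 14, 17, 19, 21, 22, 23, 24, 25, 28, 29]
|union| = 15

15


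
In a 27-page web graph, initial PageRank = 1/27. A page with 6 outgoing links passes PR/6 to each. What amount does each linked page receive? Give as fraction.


Initial PR = 1/27 = 1/27
Outlinks = 6
Contribution per link = PR / outlinks
= 1/27 / 6
= 1/162

1/162


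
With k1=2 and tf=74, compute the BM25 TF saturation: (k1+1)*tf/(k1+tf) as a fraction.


BM25 TF component = (k1+1)*tf / (k1+tf)
k1 = 2, tf = 74
Numerator = (2+1)*74 = 222
Denominator = 2 + 74 = 76
= 222/76 = 111/38

111/38


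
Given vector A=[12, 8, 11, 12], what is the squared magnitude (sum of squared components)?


|A|^2 = sum of squared components
A[0]^2 = 12^2 = 144
A[1]^2 = 8^2 = 64
A[2]^2 = 11^2 = 121
A[3]^2 = 12^2 = 144
Sum = 144 + 64 + 121 + 144 = 473

473


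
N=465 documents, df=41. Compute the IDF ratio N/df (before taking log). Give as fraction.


IDF ratio = N / df
= 465 / 41
= 465/41

465/41


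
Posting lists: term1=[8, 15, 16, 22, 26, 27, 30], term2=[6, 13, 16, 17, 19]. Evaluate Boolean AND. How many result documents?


Boolean AND: find intersection of posting lists
term1 docs: [8, 15, 16, 22, 26, 27, 30]
term2 docs: [6, 13, 16, 17, 19]
Intersection: [16]
|intersection| = 1

1


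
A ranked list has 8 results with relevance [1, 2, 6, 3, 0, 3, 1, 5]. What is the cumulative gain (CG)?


Cumulative Gain = sum of relevance scores
Position 1: rel=1, running sum=1
Position 2: rel=2, running sum=3
Position 3: rel=6, running sum=9
Position 4: rel=3, running sum=12
Position 5: rel=0, running sum=12
Position 6: rel=3, running sum=15
Position 7: rel=1, running sum=16
Position 8: rel=5, running sum=21
CG = 21

21


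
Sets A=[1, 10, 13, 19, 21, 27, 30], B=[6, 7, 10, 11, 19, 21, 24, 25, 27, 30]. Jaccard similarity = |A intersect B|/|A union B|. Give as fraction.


A intersect B = [10, 19, 21, 27, 30]
|A intersect B| = 5
A union B = [1, 6, 7, 10, 11, 13, 19, 21, 24, 25, 27, 30]
|A union B| = 12
Jaccard = 5/12 = 5/12

5/12


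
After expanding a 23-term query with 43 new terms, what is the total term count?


Original terms: 23
Expansion terms: 43
Total = 23 + 43 = 66

66


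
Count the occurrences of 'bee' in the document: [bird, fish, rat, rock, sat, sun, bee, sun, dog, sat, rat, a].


Document has 12 words
Scanning for 'bee':
Found at positions: [6]
Count = 1

1


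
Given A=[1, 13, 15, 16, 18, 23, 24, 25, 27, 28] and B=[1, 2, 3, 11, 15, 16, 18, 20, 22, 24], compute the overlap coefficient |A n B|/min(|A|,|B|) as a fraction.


A intersect B = [1, 15, 16, 18, 24]
|A intersect B| = 5
min(|A|, |B|) = min(10, 10) = 10
Overlap = 5 / 10 = 1/2

1/2


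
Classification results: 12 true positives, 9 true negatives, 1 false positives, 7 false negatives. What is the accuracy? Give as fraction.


Accuracy = (TP + TN) / (TP + TN + FP + FN)
TP + TN = 12 + 9 = 21
Total = 12 + 9 + 1 + 7 = 29
Accuracy = 21 / 29 = 21/29

21/29


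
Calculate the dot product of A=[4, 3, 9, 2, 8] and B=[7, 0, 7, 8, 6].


Dot product = sum of element-wise products
A[0]*B[0] = 4*7 = 28
A[1]*B[1] = 3*0 = 0
A[2]*B[2] = 9*7 = 63
A[3]*B[3] = 2*8 = 16
A[4]*B[4] = 8*6 = 48
Sum = 28 + 0 + 63 + 16 + 48 = 155

155


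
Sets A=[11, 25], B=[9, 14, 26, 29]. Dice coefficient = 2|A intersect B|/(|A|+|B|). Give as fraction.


A intersect B = []
|A intersect B| = 0
|A| = 2, |B| = 4
Dice = 2*0 / (2+4)
= 0 / 6 = 0

0


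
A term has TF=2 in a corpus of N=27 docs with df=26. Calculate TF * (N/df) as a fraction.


TF * (N/df)
= 2 * (27/26)
= 2 * 27/26
= 27/13

27/13


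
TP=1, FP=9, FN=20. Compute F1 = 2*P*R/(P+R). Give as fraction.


F1 = 2 * P * R / (P + R)
P = TP/(TP+FP) = 1/10 = 1/10
R = TP/(TP+FN) = 1/21 = 1/21
2 * P * R = 2 * 1/10 * 1/21 = 1/105
P + R = 1/10 + 1/21 = 31/210
F1 = 1/105 / 31/210 = 2/31

2/31


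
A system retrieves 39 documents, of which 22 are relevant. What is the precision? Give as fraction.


Precision = relevant_retrieved / total_retrieved
= 22 / 39
= 22 / (22 + 17)
= 22/39

22/39


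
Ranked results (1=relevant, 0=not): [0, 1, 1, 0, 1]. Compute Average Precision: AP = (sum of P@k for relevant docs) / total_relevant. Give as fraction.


Computing P@k for each relevant position:
Position 1: not relevant
Position 2: relevant, P@2 = 1/2 = 1/2
Position 3: relevant, P@3 = 2/3 = 2/3
Position 4: not relevant
Position 5: relevant, P@5 = 3/5 = 3/5
Sum of P@k = 1/2 + 2/3 + 3/5 = 53/30
AP = 53/30 / 3 = 53/90

53/90


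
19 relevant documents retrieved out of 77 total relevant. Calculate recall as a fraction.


Recall = retrieved_relevant / total_relevant
= 19 / 77
= 19 / (19 + 58)
= 19/77

19/77


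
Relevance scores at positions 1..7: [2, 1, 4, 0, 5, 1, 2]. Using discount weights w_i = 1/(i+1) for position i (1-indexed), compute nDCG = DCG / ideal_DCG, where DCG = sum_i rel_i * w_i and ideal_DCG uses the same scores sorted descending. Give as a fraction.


Position discount weights w_i = 1/(i+1) for i=1..7:
Weights = [1/2, 1/3, 1/4, 1/5, 1/6, 1/7, 1/8]
Actual relevance: [2, 1, 4, 0, 5, 1, 2]
DCG = 2/2 + 1/3 + 4/4 + 0/5 + 5/6 + 1/7 + 2/8 = 299/84
Ideal relevance (sorted desc): [5, 4, 2, 2, 1, 1, 0]
Ideal DCG = 5/2 + 4/3 + 2/4 + 2/5 + 1/6 + 1/7 + 0/8 = 353/70
nDCG = DCG / ideal_DCG = 299/84 / 353/70 = 1495/2118

1495/2118


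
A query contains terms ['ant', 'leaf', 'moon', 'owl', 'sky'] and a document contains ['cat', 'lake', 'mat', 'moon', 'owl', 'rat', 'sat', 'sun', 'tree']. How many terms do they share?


Query terms: ['ant', 'leaf', 'moon', 'owl', 'sky']
Document terms: ['cat', 'lake', 'mat', 'moon', 'owl', 'rat', 'sat', 'sun', 'tree']
Common terms: ['moon', 'owl']
Overlap count = 2

2


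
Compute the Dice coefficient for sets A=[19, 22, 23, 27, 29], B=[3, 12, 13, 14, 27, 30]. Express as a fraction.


A intersect B = [27]
|A intersect B| = 1
|A| = 5, |B| = 6
Dice = 2*1 / (5+6)
= 2 / 11 = 2/11

2/11


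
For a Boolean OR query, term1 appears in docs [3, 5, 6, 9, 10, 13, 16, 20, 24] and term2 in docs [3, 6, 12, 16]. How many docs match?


Boolean OR: find union of posting lists
term1 docs: [3, 5, 6, 9, 10, 13, 16, 20, 24]
term2 docs: [3, 6, 12, 16]
Union: [3, 5, 6, 9, 10, 12, 13, 16, 20, 24]
|union| = 10

10


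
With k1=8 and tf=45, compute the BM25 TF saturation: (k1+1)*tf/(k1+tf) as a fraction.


BM25 TF component = (k1+1)*tf / (k1+tf)
k1 = 8, tf = 45
Numerator = (8+1)*45 = 405
Denominator = 8 + 45 = 53
= 405/53 = 405/53

405/53


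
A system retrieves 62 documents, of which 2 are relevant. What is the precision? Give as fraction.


Precision = relevant_retrieved / total_retrieved
= 2 / 62
= 2 / (2 + 60)
= 1/31

1/31


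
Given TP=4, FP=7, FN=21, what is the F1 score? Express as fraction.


F1 = 2 * P * R / (P + R)
P = TP/(TP+FP) = 4/11 = 4/11
R = TP/(TP+FN) = 4/25 = 4/25
2 * P * R = 2 * 4/11 * 4/25 = 32/275
P + R = 4/11 + 4/25 = 144/275
F1 = 32/275 / 144/275 = 2/9

2/9


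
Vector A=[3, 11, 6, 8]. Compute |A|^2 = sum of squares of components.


|A|^2 = sum of squared components
A[0]^2 = 3^2 = 9
A[1]^2 = 11^2 = 121
A[2]^2 = 6^2 = 36
A[3]^2 = 8^2 = 64
Sum = 9 + 121 + 36 + 64 = 230

230


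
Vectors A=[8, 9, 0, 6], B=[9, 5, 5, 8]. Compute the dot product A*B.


Dot product = sum of element-wise products
A[0]*B[0] = 8*9 = 72
A[1]*B[1] = 9*5 = 45
A[2]*B[2] = 0*5 = 0
A[3]*B[3] = 6*8 = 48
Sum = 72 + 45 + 0 + 48 = 165

165


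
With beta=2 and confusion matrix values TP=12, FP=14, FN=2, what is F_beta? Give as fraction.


P = TP/(TP+FP) = 12/26 = 6/13
R = TP/(TP+FN) = 12/14 = 6/7
beta^2 = 2^2 = 4
(1 + beta^2) = 5
Numerator = (1+beta^2)*P*R = 180/91
Denominator = beta^2*P + R = 24/13 + 6/7 = 246/91
F_beta = 30/41

30/41


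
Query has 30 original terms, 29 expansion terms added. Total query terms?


Original terms: 30
Expansion terms: 29
Total = 30 + 29 = 59

59


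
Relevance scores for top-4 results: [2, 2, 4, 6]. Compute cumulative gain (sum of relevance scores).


Cumulative Gain = sum of relevance scores
Position 1: rel=2, running sum=2
Position 2: rel=2, running sum=4
Position 3: rel=4, running sum=8
Position 4: rel=6, running sum=14
CG = 14

14


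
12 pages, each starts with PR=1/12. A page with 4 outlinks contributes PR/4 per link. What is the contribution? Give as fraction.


Initial PR = 1/12 = 1/12
Outlinks = 4
Contribution per link = PR / outlinks
= 1/12 / 4
= 1/48

1/48


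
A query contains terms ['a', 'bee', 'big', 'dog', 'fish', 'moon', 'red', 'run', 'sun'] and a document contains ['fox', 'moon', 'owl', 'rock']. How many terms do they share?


Query terms: ['a', 'bee', 'big', 'dog', 'fish', 'moon', 'red', 'run', 'sun']
Document terms: ['fox', 'moon', 'owl', 'rock']
Common terms: ['moon']
Overlap count = 1

1


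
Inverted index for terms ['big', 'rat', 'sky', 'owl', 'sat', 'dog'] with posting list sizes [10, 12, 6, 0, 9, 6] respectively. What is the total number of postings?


Summing posting list sizes:
'big': 10 postings
'rat': 12 postings
'sky': 6 postings
'owl': 0 postings
'sat': 9 postings
'dog': 6 postings
Total = 10 + 12 + 6 + 0 + 9 + 6 = 43

43


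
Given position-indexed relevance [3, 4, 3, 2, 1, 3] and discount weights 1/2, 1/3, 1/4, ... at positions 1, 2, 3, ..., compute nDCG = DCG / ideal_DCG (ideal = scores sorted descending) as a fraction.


Position discount weights w_i = 1/(i+1) for i=1..6:
Weights = [1/2, 1/3, 1/4, 1/5, 1/6, 1/7]
Actual relevance: [3, 4, 3, 2, 1, 3]
DCG = 3/2 + 4/3 + 3/4 + 2/5 + 1/6 + 3/7 = 641/140
Ideal relevance (sorted desc): [4, 3, 3, 3, 2, 1]
Ideal DCG = 4/2 + 3/3 + 3/4 + 3/5 + 2/6 + 1/7 = 2027/420
nDCG = DCG / ideal_DCG = 641/140 / 2027/420 = 1923/2027

1923/2027


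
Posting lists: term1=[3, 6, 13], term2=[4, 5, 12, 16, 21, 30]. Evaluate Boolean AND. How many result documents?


Boolean AND: find intersection of posting lists
term1 docs: [3, 6, 13]
term2 docs: [4, 5, 12, 16, 21, 30]
Intersection: []
|intersection| = 0

0


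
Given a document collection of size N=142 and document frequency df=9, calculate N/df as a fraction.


IDF ratio = N / df
= 142 / 9
= 142/9

142/9


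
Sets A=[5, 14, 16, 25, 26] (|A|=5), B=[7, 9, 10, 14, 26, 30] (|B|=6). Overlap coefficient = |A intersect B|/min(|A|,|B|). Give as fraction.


A intersect B = [14, 26]
|A intersect B| = 2
min(|A|, |B|) = min(5, 6) = 5
Overlap = 2 / 5 = 2/5

2/5
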